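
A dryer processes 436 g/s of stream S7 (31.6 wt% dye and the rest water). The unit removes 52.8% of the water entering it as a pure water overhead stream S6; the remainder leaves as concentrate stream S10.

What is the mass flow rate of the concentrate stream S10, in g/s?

278.5 g/s

water entering = 436×0.684 = 298.22 g/s; overhead removed = 0.528×298.22 = 157.46 g/s.
Concentrate = 436 − 157.46 = 278.54 g/s.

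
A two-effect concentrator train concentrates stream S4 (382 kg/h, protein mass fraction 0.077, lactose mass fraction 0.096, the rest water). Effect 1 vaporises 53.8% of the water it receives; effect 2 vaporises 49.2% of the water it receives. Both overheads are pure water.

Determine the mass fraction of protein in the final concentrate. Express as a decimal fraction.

0.210

water in feed = 382×0.827 = 315.91 kg/h.
After stage 1: water left = (1−0.538)×315.91 = 145.95; stream total = 212.04 kg/h.
After stage 2: water left = (1−0.492)×145.95 = 74.144; final concentrate = 140.23 kg/h.
protein fraction = 29.414/140.23 = 0.210.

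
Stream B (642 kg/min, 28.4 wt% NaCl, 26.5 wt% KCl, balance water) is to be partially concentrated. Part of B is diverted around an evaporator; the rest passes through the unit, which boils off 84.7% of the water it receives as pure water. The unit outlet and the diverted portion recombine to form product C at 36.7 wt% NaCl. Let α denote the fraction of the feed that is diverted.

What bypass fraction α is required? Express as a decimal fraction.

0.408

All 642×0.284 = 182.33 kg/min of NaCl reaches C, so C = 182.33/0.367 = 496.81 kg/min and vapour = 145.19 kg/min.
The evaporator receives (1−α)·642 of feed at 0.451 water and removes 0.847 of that water:
0.847×0.451×(1−α)×642 = 145.19
(1−α) = 145.19/245.24 = 0.5920;  α = 0.4080.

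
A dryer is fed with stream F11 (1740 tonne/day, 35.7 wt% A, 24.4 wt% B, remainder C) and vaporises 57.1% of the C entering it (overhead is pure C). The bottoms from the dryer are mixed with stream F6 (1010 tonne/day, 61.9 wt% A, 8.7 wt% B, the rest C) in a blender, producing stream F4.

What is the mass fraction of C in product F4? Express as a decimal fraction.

Vapour removed = 0.571×0.399×1740 = 396.42 tonne/day; concentrate = 1343.6 tonne/day.
C reaching the mixer = 297.84 (from concentrate) + 1010×0.294 = 594.78 tonne/day.
Product flow = 1343.6 + 1010 = 2353.6 tonne/day; C fraction = 0.2527.

0.2527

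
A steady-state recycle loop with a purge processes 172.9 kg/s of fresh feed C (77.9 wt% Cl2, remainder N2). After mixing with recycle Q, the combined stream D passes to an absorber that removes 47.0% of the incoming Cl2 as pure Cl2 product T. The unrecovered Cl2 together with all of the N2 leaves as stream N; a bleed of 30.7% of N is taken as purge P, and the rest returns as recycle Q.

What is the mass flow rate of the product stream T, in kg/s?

100.1 kg/s

Cl2 in D: m_A = 172.9×0.779 + (1−0.307)·(1−0.470)·m_A, so m_A = 134.69/0.6327 = 212.88 kg/s.
Product T = 0.470×212.88 = 100.05 kg/s.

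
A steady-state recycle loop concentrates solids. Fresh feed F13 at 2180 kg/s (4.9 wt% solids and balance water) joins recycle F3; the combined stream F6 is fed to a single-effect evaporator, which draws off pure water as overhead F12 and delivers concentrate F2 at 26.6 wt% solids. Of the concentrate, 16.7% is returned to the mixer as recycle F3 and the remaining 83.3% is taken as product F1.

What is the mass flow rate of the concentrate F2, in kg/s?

Overall solids balance (none leaves overhead): solids in fresh feed = solids in product, i.e. 2180×0.049 = (1−0.167)·F2·0.266.
F2 = 106.82/(0.266×0.833) = 482.09 kg/s.

482.1 kg/s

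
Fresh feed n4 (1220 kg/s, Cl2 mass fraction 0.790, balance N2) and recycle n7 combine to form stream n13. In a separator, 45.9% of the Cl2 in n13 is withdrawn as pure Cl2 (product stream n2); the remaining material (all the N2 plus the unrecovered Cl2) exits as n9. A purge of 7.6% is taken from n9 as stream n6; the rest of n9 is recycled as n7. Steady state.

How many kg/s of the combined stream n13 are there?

N2 enters only via n4 and leaves only via the purge: 1220×0.210 = 0.076×(N2 in n9), and the separator passes all N2, so N2 in n13 = N2 in n9 = 3371.1 kg/s.
Cl2 in n13: m_A = 1220×0.790 + (1−0.076)·(1−0.459)·m_A, so m_A = 963.8/0.5001 = 1927.2 kg/s.
n13 = 1927.2 + 3371.1 = 5298.2 kg/s.

5298 kg/s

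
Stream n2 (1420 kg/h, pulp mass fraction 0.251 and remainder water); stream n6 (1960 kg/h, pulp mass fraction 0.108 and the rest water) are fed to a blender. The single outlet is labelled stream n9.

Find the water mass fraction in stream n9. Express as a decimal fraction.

0.832

Total flow out = 1420 + 1960 = 3380 kg/h.
water in = 1420×0.749 + 1960×0.892 = 2811.9 kg/h.
water mass fraction in n9 = 2811.9/3380 = 0.832.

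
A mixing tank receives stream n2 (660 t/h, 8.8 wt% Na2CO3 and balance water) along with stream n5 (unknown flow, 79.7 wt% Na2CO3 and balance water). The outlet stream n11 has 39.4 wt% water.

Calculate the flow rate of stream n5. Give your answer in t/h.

Let n5 be the unknown flow. Total out = 660 + n5.
water balance: 601.92 + 0.203·n5 = 0.394·(660 + n5)
(0.203 − 0.394)·n5 = 0.394×660 − 601.92 = -341.88
n5 = -341.88 / -0.191 = 1789.9 t/h

1790 t/h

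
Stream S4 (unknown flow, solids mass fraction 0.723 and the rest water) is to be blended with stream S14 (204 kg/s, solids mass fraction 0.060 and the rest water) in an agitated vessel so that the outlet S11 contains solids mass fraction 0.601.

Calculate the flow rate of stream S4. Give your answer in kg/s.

Let S4 be the unknown flow. Total out = 204 + S4.
solids balance: 12.24 + 0.723·S4 = 0.601·(204 + S4)
(0.723 − 0.601)·S4 = 0.601×204 − 12.24 = 110.36
S4 = 110.36 / 0.122 = 904.62 kg/s

904.6 kg/s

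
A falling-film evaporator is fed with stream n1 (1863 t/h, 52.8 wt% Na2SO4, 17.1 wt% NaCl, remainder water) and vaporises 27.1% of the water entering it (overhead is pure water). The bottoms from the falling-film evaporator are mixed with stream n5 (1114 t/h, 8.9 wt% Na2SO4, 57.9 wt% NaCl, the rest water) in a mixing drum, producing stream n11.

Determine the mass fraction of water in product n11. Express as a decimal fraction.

Vapour removed = 0.271×0.301×1863 = 151.97 t/h; concentrate = 1711 t/h.
water reaching the mixer = 408.8 (from concentrate) + 1114×0.332 = 778.64 t/h.
Product flow = 1711 + 1114 = 2825 t/h; water fraction = 0.276.

0.276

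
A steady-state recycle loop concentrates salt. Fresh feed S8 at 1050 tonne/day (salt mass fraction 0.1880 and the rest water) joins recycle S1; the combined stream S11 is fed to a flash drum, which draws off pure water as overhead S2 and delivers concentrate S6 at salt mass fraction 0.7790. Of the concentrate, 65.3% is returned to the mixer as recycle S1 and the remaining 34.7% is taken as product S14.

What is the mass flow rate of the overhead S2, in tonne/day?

Overall salt balance (none leaves overhead): salt in fresh feed = salt in product, i.e. 1050×0.188 = (1−0.653)·S6·0.779.
S6 = 197.4/(0.779×0.347) = 730.26 tonne/day.
Recycle S1 = 0.653×730.26 = 476.86 tonne/day.
Combined feed S11 = 1050 + 476.86 = 1526.9 tonne/day.
Overhead S2 = S11 − S6 = 1526.9 − 730.26 = 796.6 tonne/day.

796.6 tonne/day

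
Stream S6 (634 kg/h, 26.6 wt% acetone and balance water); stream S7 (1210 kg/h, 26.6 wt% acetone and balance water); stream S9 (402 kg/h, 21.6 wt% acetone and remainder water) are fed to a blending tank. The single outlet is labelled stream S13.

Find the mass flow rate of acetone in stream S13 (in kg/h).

577.3 kg/h

acetone out = acetone in = 634×0.266 + 1210×0.266 + 402×0.216 = 577.34 kg/h.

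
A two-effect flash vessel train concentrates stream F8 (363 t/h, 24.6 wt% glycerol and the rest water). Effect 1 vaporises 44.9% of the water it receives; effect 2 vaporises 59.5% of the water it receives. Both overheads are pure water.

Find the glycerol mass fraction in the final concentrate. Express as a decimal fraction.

water in feed = 363×0.754 = 273.7 t/h.
After stage 1: water left = (1−0.449)×273.7 = 150.81; stream total = 240.11 t/h.
After stage 2: water left = (1−0.595)×150.81 = 61.078; final concentrate = 150.38 t/h.
glycerol fraction = 89.298/150.38 = 0.594.

0.594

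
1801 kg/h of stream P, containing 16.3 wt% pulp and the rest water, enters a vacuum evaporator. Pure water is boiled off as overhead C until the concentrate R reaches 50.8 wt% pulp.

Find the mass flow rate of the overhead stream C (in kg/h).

1223 kg/h

pulp is conserved: 1801×0.163 = 293.56 kg/h all reports to the concentrate.
Concentrate = 293.56/(target fraction) = 577.88 kg/h.
Overhead = 1801 − 577.88 = 1223.1 kg/h.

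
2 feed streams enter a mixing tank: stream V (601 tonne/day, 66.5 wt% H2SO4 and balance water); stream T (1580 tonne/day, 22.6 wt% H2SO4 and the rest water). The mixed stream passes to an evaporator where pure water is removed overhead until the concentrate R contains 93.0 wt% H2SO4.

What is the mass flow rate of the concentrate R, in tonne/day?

H2SO4 entering = 601×0.665 + 1580×0.226 = 756.75 tonne/day.
All H2SO4 reports to R, so R = 756.75/0.930 = 813.7 tonne/day.

813.7 tonne/day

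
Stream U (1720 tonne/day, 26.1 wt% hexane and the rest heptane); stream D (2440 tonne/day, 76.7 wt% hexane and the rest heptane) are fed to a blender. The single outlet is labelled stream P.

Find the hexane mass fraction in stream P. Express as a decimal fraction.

Total flow out = 1720 + 2440 = 4160 tonne/day.
hexane in = 1720×0.261 + 2440×0.767 = 2320.4 tonne/day.
hexane mass fraction in P = 2320.4/4160 = 0.558.

0.558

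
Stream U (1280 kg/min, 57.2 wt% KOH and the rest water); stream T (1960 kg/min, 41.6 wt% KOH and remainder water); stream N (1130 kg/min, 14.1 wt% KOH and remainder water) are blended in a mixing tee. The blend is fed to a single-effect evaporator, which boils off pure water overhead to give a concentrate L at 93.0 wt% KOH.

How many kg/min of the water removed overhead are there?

KOH entering = 1280×0.572 + 1960×0.416 + 1130×0.141 = 1706.8 kg/min.
All KOH reports to L, so L = 1706.8/0.930 = 1835.3 kg/min.
Total feed = 4370 kg/min; overhead = 4370 − 1835.3 = 2534.7 kg/min.

2535 kg/min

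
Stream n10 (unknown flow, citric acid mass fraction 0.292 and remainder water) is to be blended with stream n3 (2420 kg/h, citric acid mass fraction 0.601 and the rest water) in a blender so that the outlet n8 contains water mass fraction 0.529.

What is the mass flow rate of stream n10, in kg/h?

Let n10 be the unknown flow. Total out = 2420 + n10.
water balance: 965.58 + 0.708·n10 = 0.529·(2420 + n10)
(0.708 − 0.529)·n10 = 0.529×2420 − 965.58 = 314.6
n10 = 314.6 / 0.179 = 1757.5 kg/h

1758 kg/h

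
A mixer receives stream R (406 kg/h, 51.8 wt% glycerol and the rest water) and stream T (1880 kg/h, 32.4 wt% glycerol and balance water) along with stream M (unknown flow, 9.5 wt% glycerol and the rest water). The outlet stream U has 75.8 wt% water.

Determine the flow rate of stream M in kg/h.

Let M be the unknown flow. Total out = 2286 + M.
water balance: 1466.6 + 0.905·M = 0.758·(2286 + M)
(0.905 − 0.758)·M = 0.758×2286 − 1466.6 = 266.22
M = 266.22 / 0.147 = 1811 kg/h

1811 kg/h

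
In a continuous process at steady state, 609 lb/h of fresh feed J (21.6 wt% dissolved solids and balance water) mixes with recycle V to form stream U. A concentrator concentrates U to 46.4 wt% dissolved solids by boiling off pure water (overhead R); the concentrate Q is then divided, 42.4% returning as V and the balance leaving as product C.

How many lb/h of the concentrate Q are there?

Overall dissolved solids balance (none leaves overhead): dissolved solids in fresh feed = dissolved solids in product, i.e. 609×0.216 = (1−0.424)·Q·0.464.
Q = 131.54/(0.464×0.576) = 492.19 lb/h.

492.2 lb/h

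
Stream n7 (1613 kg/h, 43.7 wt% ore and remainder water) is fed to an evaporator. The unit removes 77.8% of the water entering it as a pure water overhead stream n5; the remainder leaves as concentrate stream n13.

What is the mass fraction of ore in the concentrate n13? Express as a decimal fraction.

ore is not removed: 1613×0.437 = 704.88 kg/h of ore enters n13.
water entering = 1613×0.563 = 908.12 kg/h; overhead removed = 0.778×908.12 = 706.52 kg/h.
Concentrate = 1613 − 706.52 = 906.48 kg/h.
Mass fraction = 704.88/906.48 = 0.778.

0.778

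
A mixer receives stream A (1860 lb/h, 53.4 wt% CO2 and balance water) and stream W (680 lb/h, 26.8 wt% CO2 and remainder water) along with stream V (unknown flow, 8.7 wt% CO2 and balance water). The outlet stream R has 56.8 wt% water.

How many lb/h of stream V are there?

226.7 lb/h

Let V be the unknown flow. Total out = 2540 + V.
water balance: 1364.5 + 0.913·V = 0.568·(2540 + V)
(0.913 − 0.568)·V = 0.568×2540 − 1364.5 = 78.2
V = 78.2 / 0.345 = 226.67 lb/h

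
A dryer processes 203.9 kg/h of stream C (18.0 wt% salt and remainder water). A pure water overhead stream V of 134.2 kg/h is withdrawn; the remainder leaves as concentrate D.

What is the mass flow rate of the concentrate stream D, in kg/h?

Concentrate = 203.9 − 134.2 = 69.7 kg/h.

69.7 kg/h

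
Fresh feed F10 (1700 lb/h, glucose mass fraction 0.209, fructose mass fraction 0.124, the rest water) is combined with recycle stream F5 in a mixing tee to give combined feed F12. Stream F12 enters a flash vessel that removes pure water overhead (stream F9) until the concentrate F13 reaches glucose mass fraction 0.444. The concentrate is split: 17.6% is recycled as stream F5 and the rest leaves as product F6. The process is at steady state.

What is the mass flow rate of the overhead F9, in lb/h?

899.8 lb/h

Overall glucose balance (none leaves overhead): glucose in fresh feed = glucose in product, i.e. 1700×0.209 = (1−0.176)·F13·0.444.
F13 = 355.3/(0.444×0.824) = 971.15 lb/h.
Recycle F5 = 0.176×971.15 = 170.92 lb/h.
Combined feed F12 = 1700 + 170.92 = 1870.9 lb/h.
Overhead F9 = F12 − F13 = 1870.9 − 971.15 = 899.77 lb/h.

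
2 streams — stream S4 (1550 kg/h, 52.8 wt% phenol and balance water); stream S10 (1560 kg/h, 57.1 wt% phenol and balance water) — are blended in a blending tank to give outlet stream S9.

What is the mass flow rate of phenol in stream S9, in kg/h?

phenol out = phenol in = 1550×0.528 + 1560×0.571 = 1709.2 kg/h.

1709 kg/h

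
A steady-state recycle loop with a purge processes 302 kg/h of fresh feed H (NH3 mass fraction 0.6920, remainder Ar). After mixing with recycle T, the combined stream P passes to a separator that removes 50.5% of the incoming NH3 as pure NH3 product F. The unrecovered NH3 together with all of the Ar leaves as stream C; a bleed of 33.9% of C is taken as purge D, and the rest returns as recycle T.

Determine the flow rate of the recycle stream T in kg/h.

Ar enters only via H and leaves only via the purge: 302×0.308 = 0.339×(Ar in C), and the separator passes all Ar, so Ar in P = Ar in C = 274.38 kg/h.
NH3 in P: m_A = 302×0.692 + (1−0.339)·(1−0.505)·m_A, so m_A = 208.98/0.6728 = 310.62 kg/h.
C = (1−0.505)×310.62 + 274.38 = 428.14 kg/h.
Recycle T = (1−0.339)×428.14 = 283 kg/h.

283 kg/h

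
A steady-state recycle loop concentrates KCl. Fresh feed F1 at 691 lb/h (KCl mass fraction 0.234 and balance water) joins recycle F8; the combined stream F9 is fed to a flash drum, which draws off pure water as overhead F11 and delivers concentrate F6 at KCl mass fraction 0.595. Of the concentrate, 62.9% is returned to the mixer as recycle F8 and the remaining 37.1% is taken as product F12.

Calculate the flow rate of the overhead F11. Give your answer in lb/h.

Overall KCl balance (none leaves overhead): KCl in fresh feed = KCl in product, i.e. 691×0.234 = (1−0.629)·F6·0.595.
F6 = 161.69/(0.595×0.371) = 732.49 lb/h.
Recycle F8 = 0.629×732.49 = 460.74 lb/h.
Combined feed F9 = 691 + 460.74 = 1151.7 lb/h.
Overhead F11 = F9 − F6 = 1151.7 − 732.49 = 419.25 lb/h.

419.2 lb/h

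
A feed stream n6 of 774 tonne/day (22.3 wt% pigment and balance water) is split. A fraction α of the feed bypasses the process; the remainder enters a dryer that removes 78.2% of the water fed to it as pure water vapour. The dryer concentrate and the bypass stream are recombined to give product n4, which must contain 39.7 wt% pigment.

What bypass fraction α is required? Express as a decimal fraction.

All 774×0.223 = 172.6 tonne/day of pigment reaches n4, so n4 = 172.6/0.397 = 434.77 tonne/day and vapour = 339.23 tonne/day.
The evaporator receives (1−α)·774 of feed at 0.777 water and removes 0.782 of that water:
0.782×0.777×(1−α)×774 = 339.23
(1−α) = 339.23/470.29 = 0.7213;  α = 0.2787.

0.279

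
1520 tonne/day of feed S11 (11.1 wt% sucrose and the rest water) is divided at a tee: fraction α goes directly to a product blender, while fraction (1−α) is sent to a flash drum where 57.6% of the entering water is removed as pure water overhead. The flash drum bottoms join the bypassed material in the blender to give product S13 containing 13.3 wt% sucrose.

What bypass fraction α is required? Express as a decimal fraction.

All 1520×0.111 = 168.72 tonne/day of sucrose reaches S13, so S13 = 168.72/0.133 = 1268.6 tonne/day and vapour = 251.43 tonne/day.
The evaporator receives (1−α)·1520 of feed at 0.889 water and removes 0.576 of that water:
0.576×0.889×(1−α)×1520 = 251.43
(1−α) = 251.43/778.34 = 0.3230;  α = 0.6770.

0.677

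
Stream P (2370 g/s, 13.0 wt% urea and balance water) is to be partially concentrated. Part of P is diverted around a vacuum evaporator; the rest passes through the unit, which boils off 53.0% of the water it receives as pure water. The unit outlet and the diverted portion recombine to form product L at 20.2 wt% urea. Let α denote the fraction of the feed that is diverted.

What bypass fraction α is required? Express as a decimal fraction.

All 2370×0.130 = 308.1 g/s of urea reaches L, so L = 308.1/0.202 = 1525.2 g/s and vapour = 844.75 g/s.
The evaporator receives (1−α)·2370 of feed at 0.870 water and removes 0.530 of that water:
0.530×0.870×(1−α)×2370 = 844.75
(1−α) = 844.75/1092.8 = 0.7730;  α = 0.2270.

0.227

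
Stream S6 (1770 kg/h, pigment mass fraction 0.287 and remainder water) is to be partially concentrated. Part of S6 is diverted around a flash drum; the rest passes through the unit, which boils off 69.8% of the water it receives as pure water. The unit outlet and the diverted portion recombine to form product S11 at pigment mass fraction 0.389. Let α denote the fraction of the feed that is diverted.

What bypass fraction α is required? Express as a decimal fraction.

0.473

All 1770×0.287 = 507.99 kg/h of pigment reaches S11, so S11 = 507.99/0.389 = 1305.9 kg/h and vapour = 464.11 kg/h.
The evaporator receives (1−α)·1770 of feed at 0.713 water and removes 0.698 of that water:
0.698×0.713×(1−α)×1770 = 464.11
(1−α) = 464.11/880.88 = 0.5269;  α = 0.4731.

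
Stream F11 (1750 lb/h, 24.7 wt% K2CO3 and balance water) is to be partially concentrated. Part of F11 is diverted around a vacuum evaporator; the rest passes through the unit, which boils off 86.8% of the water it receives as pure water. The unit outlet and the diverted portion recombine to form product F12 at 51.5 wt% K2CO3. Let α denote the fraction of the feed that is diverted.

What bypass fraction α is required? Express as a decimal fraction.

0.204

All 1750×0.247 = 432.25 lb/h of K2CO3 reaches F12, so F12 = 432.25/0.515 = 839.32 lb/h and vapour = 910.68 lb/h.
The evaporator receives (1−α)·1750 of feed at 0.753 water and removes 0.868 of that water:
0.868×0.753×(1−α)×1750 = 910.68
(1−α) = 910.68/1143.8 = 0.7962;  α = 0.2038.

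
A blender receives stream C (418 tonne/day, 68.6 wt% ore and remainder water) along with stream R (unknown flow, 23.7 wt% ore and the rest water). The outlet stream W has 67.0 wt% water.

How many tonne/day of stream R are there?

Let R be the unknown flow. Total out = 418 + R.
water balance: 131.25 + 0.763·R = 0.670·(418 + R)
(0.763 − 0.670)·R = 0.670×418 − 131.25 = 148.81
R = 148.81 / 0.093 = 1600.1 tonne/day

1600 tonne/day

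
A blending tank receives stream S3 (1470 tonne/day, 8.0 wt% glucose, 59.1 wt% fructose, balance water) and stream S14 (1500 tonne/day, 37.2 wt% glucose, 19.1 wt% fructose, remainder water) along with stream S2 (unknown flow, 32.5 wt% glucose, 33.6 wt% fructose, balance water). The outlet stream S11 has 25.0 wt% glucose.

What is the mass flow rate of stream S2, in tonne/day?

892 tonne/day

Let S2 be the unknown flow. Total out = 2970 + S2.
glucose balance: 675.6 + 0.325·S2 = 0.250·(2970 + S2)
(0.325 − 0.250)·S2 = 0.250×2970 − 675.6 = 66.9
S2 = 66.9 / 0.075 = 892 tonne/day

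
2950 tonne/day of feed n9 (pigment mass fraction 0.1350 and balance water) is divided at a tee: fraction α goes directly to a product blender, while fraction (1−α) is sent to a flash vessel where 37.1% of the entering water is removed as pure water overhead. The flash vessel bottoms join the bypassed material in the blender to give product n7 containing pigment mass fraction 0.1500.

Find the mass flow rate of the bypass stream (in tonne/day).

All 2950×0.135 = 398.25 tonne/day of pigment reaches n7, so n7 = 398.25/0.150 = 2655 tonne/day and vapour = 295 tonne/day.
The evaporator receives (1−α)·2950 of feed at 0.865 water and removes 0.371 of that water:
0.371×0.865×(1−α)×2950 = 295
(1−α) = 295/946.7 = 0.3116;  α = 0.6884.
Bypass flow = 0.6884×2950 = 2030.8 tonne/day.

2031 tonne/day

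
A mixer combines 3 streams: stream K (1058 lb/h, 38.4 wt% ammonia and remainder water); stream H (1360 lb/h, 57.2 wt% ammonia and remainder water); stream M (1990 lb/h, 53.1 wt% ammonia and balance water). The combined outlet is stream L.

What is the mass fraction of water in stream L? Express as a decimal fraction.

Total flow out = 1058 + 1360 + 1990 = 4408 lb/h.
water in = 1058×0.616 + 1360×0.428 + 1990×0.469 = 2167.1 lb/h.
water mass fraction in L = 2167.1/4408 = 0.4916.

0.4916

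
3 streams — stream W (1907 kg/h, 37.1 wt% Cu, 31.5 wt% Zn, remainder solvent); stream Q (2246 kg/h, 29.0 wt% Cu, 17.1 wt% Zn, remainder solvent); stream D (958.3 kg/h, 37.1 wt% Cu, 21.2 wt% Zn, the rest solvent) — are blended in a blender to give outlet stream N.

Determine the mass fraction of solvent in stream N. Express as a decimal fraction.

0.4322

Total flow out = 1907 + 2246 + 958.3 = 5111.3 kg/h.
solvent in = 1907×0.314 + 2246×0.539 + 958.3×0.417 = 2209 kg/h.
solvent mass fraction in N = 2209/5111.3 = 0.4322.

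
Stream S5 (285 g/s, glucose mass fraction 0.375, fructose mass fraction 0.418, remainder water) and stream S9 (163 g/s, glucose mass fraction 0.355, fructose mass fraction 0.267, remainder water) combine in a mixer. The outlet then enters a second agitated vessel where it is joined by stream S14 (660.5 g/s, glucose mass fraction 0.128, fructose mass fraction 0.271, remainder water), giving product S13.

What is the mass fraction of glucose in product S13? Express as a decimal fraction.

0.225

Overall, product flow = 1108.5 g/s.
glucose in = 285×0.375 + 163×0.355 + 660.5×0.128 = 249.28 g/s.
glucose fraction in S13 = 0.225.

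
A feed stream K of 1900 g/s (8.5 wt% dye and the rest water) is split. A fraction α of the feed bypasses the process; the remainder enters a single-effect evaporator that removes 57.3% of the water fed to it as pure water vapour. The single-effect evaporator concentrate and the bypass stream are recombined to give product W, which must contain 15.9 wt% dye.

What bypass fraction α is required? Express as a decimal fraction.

0.112

All 1900×0.085 = 161.5 g/s of dye reaches W, so W = 161.5/0.159 = 1015.7 g/s and vapour = 884.28 g/s.
The evaporator receives (1−α)·1900 of feed at 0.915 water and removes 0.573 of that water:
0.573×0.915×(1−α)×1900 = 884.28
(1−α) = 884.28/996.16 = 0.8877;  α = 0.1123.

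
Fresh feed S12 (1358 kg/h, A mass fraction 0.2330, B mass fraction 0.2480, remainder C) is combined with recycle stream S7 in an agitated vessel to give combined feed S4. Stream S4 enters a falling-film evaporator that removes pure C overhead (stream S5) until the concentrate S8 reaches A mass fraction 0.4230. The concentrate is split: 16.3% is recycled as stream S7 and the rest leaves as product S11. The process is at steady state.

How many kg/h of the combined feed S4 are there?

Overall A balance (none leaves overhead): A in fresh feed = A in product, i.e. 1358×0.233 = (1−0.163)·S8·0.423.
S8 = 316.41/(0.423×0.837) = 893.7 kg/h.
Recycle S7 = 0.163×893.7 = 145.67 kg/h.
Combined feed S4 = 1358 + 145.67 = 1503.7 kg/h.

1504 kg/h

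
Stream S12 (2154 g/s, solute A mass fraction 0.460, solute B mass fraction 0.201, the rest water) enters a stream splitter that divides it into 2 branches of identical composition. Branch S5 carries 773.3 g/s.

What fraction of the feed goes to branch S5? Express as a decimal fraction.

0.359

Fraction to S5 = 773.3/2154 = 0.3590.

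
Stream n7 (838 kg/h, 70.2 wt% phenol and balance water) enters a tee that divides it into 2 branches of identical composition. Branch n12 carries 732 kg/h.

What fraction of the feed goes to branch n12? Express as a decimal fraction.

0.874

Fraction to n12 = 732/838 = 0.8735.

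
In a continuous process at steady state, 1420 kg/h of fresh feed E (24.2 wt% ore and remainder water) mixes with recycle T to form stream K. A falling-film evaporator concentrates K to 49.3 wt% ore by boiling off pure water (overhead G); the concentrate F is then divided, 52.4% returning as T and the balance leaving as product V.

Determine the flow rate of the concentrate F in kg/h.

1464 kg/h

Overall ore balance (none leaves overhead): ore in fresh feed = ore in product, i.e. 1420×0.242 = (1−0.524)·F·0.493.
F = 343.64/(0.493×0.476) = 1464.4 kg/h.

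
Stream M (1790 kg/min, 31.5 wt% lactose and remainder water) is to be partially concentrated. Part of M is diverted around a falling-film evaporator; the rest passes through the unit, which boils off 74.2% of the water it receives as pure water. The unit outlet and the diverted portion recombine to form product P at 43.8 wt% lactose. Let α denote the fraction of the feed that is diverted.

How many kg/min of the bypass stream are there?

801 kg/min

All 1790×0.315 = 563.85 kg/min of lactose reaches P, so P = 563.85/0.438 = 1287.3 kg/min and vapour = 502.67 kg/min.
The evaporator receives (1−α)·1790 of feed at 0.685 water and removes 0.742 of that water:
0.742×0.685×(1−α)×1790 = 502.67
(1−α) = 502.67/909.8 = 0.5525;  α = 0.4475.
Bypass flow = 0.4475×1790 = 801.02 kg/min.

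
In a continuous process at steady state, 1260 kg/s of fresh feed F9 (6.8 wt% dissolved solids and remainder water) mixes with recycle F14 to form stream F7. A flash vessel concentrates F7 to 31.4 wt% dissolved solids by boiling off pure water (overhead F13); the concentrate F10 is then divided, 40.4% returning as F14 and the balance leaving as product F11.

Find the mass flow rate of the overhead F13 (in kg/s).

987.1 kg/s

Overall dissolved solids balance (none leaves overhead): dissolved solids in fresh feed = dissolved solids in product, i.e. 1260×0.068 = (1−0.404)·F10·0.314.
F10 = 85.68/(0.314×0.596) = 457.83 kg/s.
Recycle F14 = 0.404×457.83 = 184.96 kg/s.
Combined feed F7 = 1260 + 184.96 = 1445 kg/s.
Overhead F13 = F7 − F10 = 1445 − 457.83 = 987.13 kg/s.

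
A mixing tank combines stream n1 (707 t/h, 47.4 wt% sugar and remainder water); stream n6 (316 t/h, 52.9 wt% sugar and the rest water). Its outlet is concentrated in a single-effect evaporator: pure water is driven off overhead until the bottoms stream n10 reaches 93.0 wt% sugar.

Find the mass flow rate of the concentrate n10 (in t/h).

sugar entering = 707×0.474 + 316×0.529 = 502.28 t/h.
All sugar reports to n10, so n10 = 502.28/0.930 = 540.09 t/h.

540.1 t/h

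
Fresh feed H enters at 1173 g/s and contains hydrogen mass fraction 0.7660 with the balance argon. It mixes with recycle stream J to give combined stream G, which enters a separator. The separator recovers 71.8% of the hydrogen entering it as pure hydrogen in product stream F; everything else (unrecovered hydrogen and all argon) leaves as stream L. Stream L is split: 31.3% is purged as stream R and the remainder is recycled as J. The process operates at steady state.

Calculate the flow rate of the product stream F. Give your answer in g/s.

hydrogen in G: m_A = 1173×0.766 + (1−0.313)·(1−0.718)·m_A, so m_A = 898.52/0.8063 = 1114.4 g/s.
Product F = 0.718×1114.4 = 800.15 g/s.

800.2 g/s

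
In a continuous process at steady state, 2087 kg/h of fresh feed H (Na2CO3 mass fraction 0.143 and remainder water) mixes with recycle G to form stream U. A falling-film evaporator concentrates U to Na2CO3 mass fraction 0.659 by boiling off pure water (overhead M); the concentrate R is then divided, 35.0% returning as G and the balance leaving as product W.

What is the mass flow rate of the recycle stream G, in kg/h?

Overall Na2CO3 balance (none leaves overhead): Na2CO3 in fresh feed = Na2CO3 in product, i.e. 2087×0.143 = (1−0.350)·R·0.659.
R = 298.44/(0.659×0.650) = 696.72 kg/h.
Recycle G = 0.350×696.72 = 243.85 kg/h.

243.9 kg/h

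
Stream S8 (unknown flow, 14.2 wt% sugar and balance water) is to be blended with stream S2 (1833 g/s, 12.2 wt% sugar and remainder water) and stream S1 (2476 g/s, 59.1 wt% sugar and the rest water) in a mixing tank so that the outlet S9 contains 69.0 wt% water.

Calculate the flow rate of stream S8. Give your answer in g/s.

2090 g/s

Let S8 be the unknown flow. Total out = 4309 + S8.
water balance: 2622.1 + 0.858·S8 = 0.690·(4309 + S8)
(0.858 − 0.690)·S8 = 0.690×4309 − 2622.1 = 351.15
S8 = 351.15 / 0.168 = 2090.2 g/s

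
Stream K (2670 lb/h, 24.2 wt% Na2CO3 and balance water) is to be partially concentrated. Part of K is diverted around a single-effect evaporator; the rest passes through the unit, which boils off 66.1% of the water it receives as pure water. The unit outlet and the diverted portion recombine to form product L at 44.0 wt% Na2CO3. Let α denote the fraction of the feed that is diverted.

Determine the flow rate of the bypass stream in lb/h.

272 lb/h

All 2670×0.242 = 646.14 lb/h of Na2CO3 reaches L, so L = 646.14/0.440 = 1468.5 lb/h and vapour = 1201.5 lb/h.
The evaporator receives (1−α)·2670 of feed at 0.758 water and removes 0.661 of that water:
0.661×0.758×(1−α)×2670 = 1201.5
(1−α) = 1201.5/1337.8 = 0.8981;  α = 0.1019.
Bypass flow = 0.1019×2670 = 271.98 lb/h.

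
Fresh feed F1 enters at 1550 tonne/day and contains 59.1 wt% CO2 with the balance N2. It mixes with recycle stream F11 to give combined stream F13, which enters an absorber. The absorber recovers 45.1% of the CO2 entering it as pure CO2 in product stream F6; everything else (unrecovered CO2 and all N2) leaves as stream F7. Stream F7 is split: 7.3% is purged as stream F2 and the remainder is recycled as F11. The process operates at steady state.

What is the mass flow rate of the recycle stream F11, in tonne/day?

N2 enters only via F1 and leaves only via the purge: 1550×0.409 = 0.073×(N2 in F7), and the absorber passes all N2, so N2 in F13 = N2 in F7 = 8684.2 tonne/day.
CO2 in F13: m_A = 1550×0.591 + (1−0.073)·(1−0.451)·m_A, so m_A = 916.05/0.4911 = 1865.4 tonne/day.
F7 = (1−0.451)×1865.4 + 8684.2 = 9708.3 tonne/day.
Recycle F11 = (1−0.073)×9708.3 = 8999.6 tonne/day.

9000 tonne/day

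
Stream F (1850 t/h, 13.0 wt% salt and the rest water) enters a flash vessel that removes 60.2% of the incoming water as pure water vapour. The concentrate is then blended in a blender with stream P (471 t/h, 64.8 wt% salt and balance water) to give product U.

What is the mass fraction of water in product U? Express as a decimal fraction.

Vapour removed = 0.602×0.870×1850 = 968.92 t/h; concentrate = 881.08 t/h.
water reaching the mixer = 640.58 (from concentrate) + 471×0.352 = 806.37 t/h.
Product flow = 881.08 + 471 = 1352.1 t/h; water fraction = 0.596.

0.596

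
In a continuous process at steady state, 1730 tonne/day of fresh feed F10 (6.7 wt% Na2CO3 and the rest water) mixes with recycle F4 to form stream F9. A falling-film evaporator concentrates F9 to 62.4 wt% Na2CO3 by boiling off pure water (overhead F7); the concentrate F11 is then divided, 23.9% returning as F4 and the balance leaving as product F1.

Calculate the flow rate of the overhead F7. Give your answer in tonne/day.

1544 tonne/day

Overall Na2CO3 balance (none leaves overhead): Na2CO3 in fresh feed = Na2CO3 in product, i.e. 1730×0.067 = (1−0.239)·F11·0.624.
F11 = 115.91/(0.624×0.761) = 244.09 tonne/day.
Recycle F4 = 0.239×244.09 = 58.338 tonne/day.
Combined feed F9 = 1730 + 58.338 = 1788.3 tonne/day.
Overhead F7 = F9 − F11 = 1788.3 − 244.09 = 1544.2 tonne/day.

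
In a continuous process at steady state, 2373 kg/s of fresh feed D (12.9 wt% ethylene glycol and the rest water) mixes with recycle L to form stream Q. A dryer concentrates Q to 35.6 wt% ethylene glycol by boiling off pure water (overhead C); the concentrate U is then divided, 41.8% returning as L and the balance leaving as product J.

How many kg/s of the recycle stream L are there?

Overall ethylene glycol balance (none leaves overhead): ethylene glycol in fresh feed = ethylene glycol in product, i.e. 2373×0.129 = (1−0.418)·U·0.356.
U = 306.12/(0.356×0.582) = 1477.5 kg/s.
Recycle L = 0.418×1477.5 = 617.58 kg/s.

617.6 kg/s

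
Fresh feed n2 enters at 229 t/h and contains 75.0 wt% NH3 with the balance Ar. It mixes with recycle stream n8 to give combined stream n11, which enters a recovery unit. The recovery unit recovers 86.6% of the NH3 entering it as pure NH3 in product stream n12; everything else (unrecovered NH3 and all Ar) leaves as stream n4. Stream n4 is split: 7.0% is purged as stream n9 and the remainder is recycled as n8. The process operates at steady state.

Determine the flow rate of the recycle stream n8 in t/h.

785.1 t/h

Ar enters only via n2 and leaves only via the purge: 229×0.250 = 0.070×(Ar in n4), and the recovery unit passes all Ar, so Ar in n11 = Ar in n4 = 817.86 t/h.
NH3 in n11: m_A = 229×0.750 + (1−0.070)·(1−0.866)·m_A, so m_A = 171.75/0.8754 = 196.2 t/h.
n4 = (1−0.866)×196.2 + 817.86 = 844.15 t/h.
Recycle n8 = (1−0.070)×844.15 = 785.06 t/h.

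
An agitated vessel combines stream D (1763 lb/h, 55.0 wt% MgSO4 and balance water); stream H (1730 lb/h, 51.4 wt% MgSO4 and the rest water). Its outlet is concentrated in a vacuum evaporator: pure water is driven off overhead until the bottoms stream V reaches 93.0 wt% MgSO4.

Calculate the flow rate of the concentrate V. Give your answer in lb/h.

1999 lb/h

MgSO4 entering = 1763×0.550 + 1730×0.514 = 1858.9 lb/h.
All MgSO4 reports to V, so V = 1858.9/0.930 = 1998.8 lb/h.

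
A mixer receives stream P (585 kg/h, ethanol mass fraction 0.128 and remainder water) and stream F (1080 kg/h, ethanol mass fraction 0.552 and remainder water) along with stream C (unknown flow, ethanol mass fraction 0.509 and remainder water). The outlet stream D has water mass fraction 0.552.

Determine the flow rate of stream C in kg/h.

1228 kg/h

Let C be the unknown flow. Total out = 1665 + C.
water balance: 993.96 + 0.491·C = 0.552·(1665 + C)
(0.491 − 0.552)·C = 0.552×1665 − 993.96 = -74.88
C = -74.88 / -0.061 = 1227.5 kg/h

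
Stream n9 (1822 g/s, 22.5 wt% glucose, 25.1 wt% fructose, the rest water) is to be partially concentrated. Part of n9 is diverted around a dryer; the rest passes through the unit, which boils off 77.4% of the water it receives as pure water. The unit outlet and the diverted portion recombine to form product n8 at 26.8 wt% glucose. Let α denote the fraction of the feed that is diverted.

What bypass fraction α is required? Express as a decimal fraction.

0.604

All 1822×0.225 = 409.95 g/s of glucose reaches n8, so n8 = 409.95/0.268 = 1529.7 g/s and vapour = 292.34 g/s.
The evaporator receives (1−α)·1822 of feed at 0.524 water and removes 0.774 of that water:
0.774×0.524×(1−α)×1822 = 292.34
(1−α) = 292.34/738.96 = 0.3956;  α = 0.6044.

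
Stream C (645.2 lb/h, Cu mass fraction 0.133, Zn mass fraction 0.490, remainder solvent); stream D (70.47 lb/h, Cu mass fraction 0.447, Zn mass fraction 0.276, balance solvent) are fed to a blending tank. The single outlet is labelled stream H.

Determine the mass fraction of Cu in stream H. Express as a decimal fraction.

0.164

Total flow out = 645.2 + 70.47 = 715.67 lb/h.
Cu in = 645.2×0.133 + 70.47×0.447 = 117.31 lb/h.
Cu mass fraction in H = 117.31/715.67 = 0.164.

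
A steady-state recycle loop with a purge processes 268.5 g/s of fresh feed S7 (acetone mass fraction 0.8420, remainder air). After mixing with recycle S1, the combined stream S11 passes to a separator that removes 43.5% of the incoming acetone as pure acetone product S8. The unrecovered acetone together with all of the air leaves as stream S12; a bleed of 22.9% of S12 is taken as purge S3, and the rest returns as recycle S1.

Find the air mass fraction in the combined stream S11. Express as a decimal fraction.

0.3162

air enters only via S7 and leaves only via the purge: 268.5×0.158 = 0.229×(air in S12), and the separator passes all air, so air in S11 = air in S12 = 185.25 g/s.
acetone in S11: m_A = 268.5×0.842 + (1−0.229)·(1−0.435)·m_A, so m_A = 226.08/0.5644 = 400.57 g/s.
S11 = 400.57 + 185.25 = 585.83 g/s.
air fraction in S11 = 185.25/585.83 = 0.3162.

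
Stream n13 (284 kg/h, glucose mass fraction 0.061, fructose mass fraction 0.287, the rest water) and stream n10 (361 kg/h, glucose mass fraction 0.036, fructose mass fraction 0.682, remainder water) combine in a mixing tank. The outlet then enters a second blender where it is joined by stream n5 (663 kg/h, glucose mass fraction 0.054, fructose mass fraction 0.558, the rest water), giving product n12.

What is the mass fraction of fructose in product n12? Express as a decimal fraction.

Overall, product flow = 1308 kg/h.
fructose in = 284×0.287 + 361×0.682 + 663×0.558 = 697.66 kg/h.
fructose fraction in n12 = 0.533.

0.533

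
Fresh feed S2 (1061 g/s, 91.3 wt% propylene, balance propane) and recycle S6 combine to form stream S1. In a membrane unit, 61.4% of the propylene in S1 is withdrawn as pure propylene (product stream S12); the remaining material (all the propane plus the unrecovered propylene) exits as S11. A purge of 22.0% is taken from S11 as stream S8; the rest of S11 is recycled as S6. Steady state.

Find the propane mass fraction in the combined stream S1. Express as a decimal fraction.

propane enters only via S2 and leaves only via the purge: 1061×0.087 = 0.220×(propane in S11), and the membrane unit passes all propane, so propane in S1 = propane in S11 = 419.58 g/s.
propylene in S1: m_A = 1061×0.913 + (1−0.220)·(1−0.614)·m_A, so m_A = 968.69/0.6989 = 1386 g/s.
S1 = 1386 + 419.58 = 1805.6 g/s.
propane fraction in S1 = 419.58/1805.6 = 0.232.

0.232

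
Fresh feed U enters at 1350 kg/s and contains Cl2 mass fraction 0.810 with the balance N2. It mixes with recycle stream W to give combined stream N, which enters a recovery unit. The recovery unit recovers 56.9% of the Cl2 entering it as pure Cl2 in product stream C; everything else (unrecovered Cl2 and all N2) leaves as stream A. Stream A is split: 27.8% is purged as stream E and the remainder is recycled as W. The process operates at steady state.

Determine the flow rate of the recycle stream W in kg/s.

1160 kg/s

N2 enters only via U and leaves only via the purge: 1350×0.190 = 0.278×(N2 in A), and the recovery unit passes all N2, so N2 in N = N2 in A = 922.66 kg/s.
Cl2 in N: m_A = 1350×0.810 + (1−0.278)·(1−0.569)·m_A, so m_A = 1093.5/0.6888 = 1587.5 kg/s.
A = (1−0.569)×1587.5 + 922.66 = 1606.9 kg/s.
Recycle W = (1−0.278)×1606.9 = 1160.2 kg/s.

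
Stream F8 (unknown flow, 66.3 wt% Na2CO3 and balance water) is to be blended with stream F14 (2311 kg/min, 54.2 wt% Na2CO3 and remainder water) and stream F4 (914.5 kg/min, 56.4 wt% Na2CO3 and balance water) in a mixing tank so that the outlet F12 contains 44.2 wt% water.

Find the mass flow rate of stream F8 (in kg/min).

Let F8 be the unknown flow. Total out = 3225.5 + F8.
water balance: 1457.2 + 0.337·F8 = 0.442·(3225.5 + F8)
(0.337 − 0.442)·F8 = 0.442×3225.5 − 1457.2 = -31.489
F8 = -31.489 / -0.105 = 299.9 kg/min

299.9 kg/min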